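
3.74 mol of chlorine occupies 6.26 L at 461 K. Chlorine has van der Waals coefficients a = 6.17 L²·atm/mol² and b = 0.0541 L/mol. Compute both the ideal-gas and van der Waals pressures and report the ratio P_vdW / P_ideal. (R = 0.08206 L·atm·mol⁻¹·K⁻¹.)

P_vdW / P_ideal ≈ 0.9360

Ideal: P_ideal = nRT/V = (3.74)(0.08206)(461)/6.26 = 22.6011 atm
vdW: P = nRT/(V − nb) − a n²/V² = 141.483/6.05767 − 86.3035/39.1876 = 23.3560 − 2.20232 = 21.1537 atm
Ratio = 21.1537/22.6011 = 0.9360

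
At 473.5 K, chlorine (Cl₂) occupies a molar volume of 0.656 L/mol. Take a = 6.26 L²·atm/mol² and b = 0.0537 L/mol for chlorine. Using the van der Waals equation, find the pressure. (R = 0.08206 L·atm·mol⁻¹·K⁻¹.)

P ≈ 49.96 atm

P = RT/(V_m − b) − a/V_m²
RT/(V_m − b) = (0.08206)(473.5)/(0.656 − 0.0537) = 38.855/0.60230 = 64.511 atm
a/V_m² = 6.26/(0.656)² = 14.547 atm
P = 64.511 − 14.547 = 49.96 atm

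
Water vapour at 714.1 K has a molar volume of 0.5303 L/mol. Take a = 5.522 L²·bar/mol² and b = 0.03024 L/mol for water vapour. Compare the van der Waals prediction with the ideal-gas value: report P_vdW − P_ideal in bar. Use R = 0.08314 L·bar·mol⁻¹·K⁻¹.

Ideal: P_ideal = RT/V_m = (0.08314)(714.1)/0.5303 = 111.956 bar
vdW: P = RT/(V_m − b) − a/V_m² = 59.3703/0.500060 − 5.522/0.281218 = 118.726 − 19.6360 = 99.090 bar
ΔP = 99.090 − 111.956 = -12.87 bar

ΔP ≈ -12.87 bar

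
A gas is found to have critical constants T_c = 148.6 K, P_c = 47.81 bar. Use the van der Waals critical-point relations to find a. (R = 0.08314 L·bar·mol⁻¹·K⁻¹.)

From T_c = 8a/(27Rb) and P_c = a/(27b²): a = 27 R² T_c²/(64 P_c).
a = 27×(0.08314)²×(148.6)²/(64×47.81) = 4121.2/3059.8 = 1.347 L²·bar/mol²

a ≈ 1.347 L²·bar/mol²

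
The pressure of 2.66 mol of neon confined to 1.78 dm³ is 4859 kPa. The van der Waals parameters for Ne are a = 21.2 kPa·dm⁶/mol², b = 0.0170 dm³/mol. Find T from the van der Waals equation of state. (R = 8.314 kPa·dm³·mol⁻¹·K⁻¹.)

T = (P + a n²/V²)(V − nb)/(nR)
P + a n²/V² = 4859 + (21.2)(2.66)²/(1.78)² = 4906.3 kPa
V − nb = 1.78 − (2.66)(0.0170) = 1.7348 dm³
T = (4906.3)(1.7348)/((2.66)(8.314)) = 384.9 K

T ≈ 384.9 K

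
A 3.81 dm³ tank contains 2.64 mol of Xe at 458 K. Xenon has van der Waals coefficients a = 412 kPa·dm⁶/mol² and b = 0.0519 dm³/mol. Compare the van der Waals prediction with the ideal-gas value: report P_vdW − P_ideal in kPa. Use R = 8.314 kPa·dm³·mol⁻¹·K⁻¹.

ΔP ≈ -99.4 kPa

Ideal: P_ideal = nRT/V = (2.64)(8.314)(458)/3.81 = 2638.48 kPa
vdW: P = nRT/(V − nb) − a n²/V² = 10052.6/3.67298 − 2871.48/14.5161 = 2736.91 − 197.813 = 2539.10 kPa
ΔP = 2539.10 − 2638.48 = -99.4 kPa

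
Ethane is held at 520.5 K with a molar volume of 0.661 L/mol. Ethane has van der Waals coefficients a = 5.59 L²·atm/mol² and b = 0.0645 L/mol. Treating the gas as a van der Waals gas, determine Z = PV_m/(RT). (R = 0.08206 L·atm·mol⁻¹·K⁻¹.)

P = RT/(V_m − b) − a/V_m² = (0.08206)(520.5)/(0.661 − 0.0645) − 5.59/(0.661)²
  = 42.712/0.59650 − 12.794 = 71.604 − 12.794 = 58.810 atm
Z = PV_m/(RT) = (58.810)(0.661)/((0.08206)(520.5)) = 38.873/42.712 = 0.9101

Z ≈ 0.9101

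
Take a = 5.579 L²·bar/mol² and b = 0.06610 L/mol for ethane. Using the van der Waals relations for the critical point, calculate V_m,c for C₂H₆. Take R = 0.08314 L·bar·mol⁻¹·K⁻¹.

V_m,c ≈ 0.1983 L/mol

For a van der Waals gas, V_m,c = 3b.
V_m,c = 3×0.06610 = 0.1983 L/mol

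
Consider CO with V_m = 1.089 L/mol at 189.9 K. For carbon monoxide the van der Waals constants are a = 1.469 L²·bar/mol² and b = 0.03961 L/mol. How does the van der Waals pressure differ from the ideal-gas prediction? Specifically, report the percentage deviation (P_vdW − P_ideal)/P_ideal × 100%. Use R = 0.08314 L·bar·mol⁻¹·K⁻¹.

Ideal: P_ideal = RT/V_m = (0.08314)(189.9)/1.089 = 14.4980 bar
vdW: P = RT/(V_m − b) − a/V_m² = 15.7883/1.04939 − 1.469/1.18592 = 15.0452 − 1.23870 = 13.8065 bar
% deviation = (13.8065 − 14.4980)/14.4980 × 100% = -4.77%

-4.77 %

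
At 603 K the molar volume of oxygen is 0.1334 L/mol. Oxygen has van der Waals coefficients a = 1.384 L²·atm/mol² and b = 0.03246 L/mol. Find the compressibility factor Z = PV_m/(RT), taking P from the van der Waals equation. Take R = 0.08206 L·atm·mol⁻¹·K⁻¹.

P = RT/(V_m − b) − a/V_m² = (0.08206)(603)/(0.1334 − 0.03246) − 1.384/(0.1334)²
  = 49.482/0.10094 − 77.772 = 490.21 − 77.772 = 412.44 atm
Z = PV_m/(RT) = (412.44)(0.1334)/((0.08206)(603)) = 55.019/49.482 = 1.112

Z ≈ 1.112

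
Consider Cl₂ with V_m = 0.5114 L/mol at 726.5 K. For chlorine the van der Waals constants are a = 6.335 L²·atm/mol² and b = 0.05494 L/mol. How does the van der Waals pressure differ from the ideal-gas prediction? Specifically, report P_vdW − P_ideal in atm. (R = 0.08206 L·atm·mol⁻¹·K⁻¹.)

Ideal: P_ideal = RT/V_m = (0.08206)(726.5)/0.5114 = 116.575 atm
vdW: P = RT/(V_m − b) − a/V_m² = 59.6166/0.456460 − 6.335/0.261530 = 130.606 − 24.2228 = 106.383 atm
ΔP = 106.383 − 116.575 = -10.19 atm

ΔP ≈ -10.19 atm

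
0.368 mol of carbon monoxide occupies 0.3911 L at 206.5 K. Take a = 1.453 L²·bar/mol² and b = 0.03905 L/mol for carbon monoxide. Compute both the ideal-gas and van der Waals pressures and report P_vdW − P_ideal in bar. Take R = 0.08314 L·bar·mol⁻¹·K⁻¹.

ΔP ≈ -0.670 bar

Ideal: P_ideal = nRT/V = (0.368)(0.08314)(206.5)/0.3911 = 16.1544 bar
vdW: P = nRT/(V − nb) − a n²/V² = 6.31797/0.376730 − 0.196771/0.152959 = 16.7706 − 1.28643 = 15.4842 bar
ΔP = 15.4842 − 16.1544 = -0.670 bar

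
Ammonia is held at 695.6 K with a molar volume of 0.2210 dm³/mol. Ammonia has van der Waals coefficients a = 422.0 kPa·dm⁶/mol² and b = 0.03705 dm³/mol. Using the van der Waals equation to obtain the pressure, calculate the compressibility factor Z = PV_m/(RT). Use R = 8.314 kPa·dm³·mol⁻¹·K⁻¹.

Z ≈ 0.8712

P = RT/(V_m − b) − a/V_m² = (8.314)(695.6)/(0.2210 − 0.03705) − 422.0/(0.2210)²
  = 5783.2/0.18395 − 8640.3 = 31439 − 8640.3 = 22799 kPa
Z = PV_m/(RT) = (22799)(0.2210)/((8.314)(695.6)) = 5038.6/5783.2 = 0.8712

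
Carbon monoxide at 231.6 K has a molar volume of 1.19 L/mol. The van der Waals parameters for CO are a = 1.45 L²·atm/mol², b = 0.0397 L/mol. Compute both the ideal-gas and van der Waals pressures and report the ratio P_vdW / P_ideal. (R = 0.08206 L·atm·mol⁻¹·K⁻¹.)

P_vdW / P_ideal ≈ 0.9704

Ideal: P_ideal = RT/V_m = (0.08206)(231.6)/1.19 = 15.9707 atm
vdW: P = RT/(V_m − b) − a/V_m² = 19.0051/1.15030 − 1.45/1.41610 = 16.5219 − 1.02394 = 15.4980 atm
Ratio = 15.4980/15.9707 = 0.9704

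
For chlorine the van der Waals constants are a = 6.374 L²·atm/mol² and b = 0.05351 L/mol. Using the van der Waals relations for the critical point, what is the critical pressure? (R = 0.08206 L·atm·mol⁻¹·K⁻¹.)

For a van der Waals gas, P_c = a/(27b²).
P_c = 6.374/(27×(0.05351)²) = 6.374/0.077310 = 82.45 atm

P_c ≈ 82.45 atm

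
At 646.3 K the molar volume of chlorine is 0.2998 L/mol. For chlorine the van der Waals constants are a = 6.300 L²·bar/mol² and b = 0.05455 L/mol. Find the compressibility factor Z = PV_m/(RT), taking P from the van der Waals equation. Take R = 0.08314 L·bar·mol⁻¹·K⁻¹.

Z ≈ 0.8313

P = RT/(V_m − b) − a/V_m² = (0.08314)(646.3)/(0.2998 − 0.05455) − 6.300/(0.2998)²
  = 53.733/0.24525 − 70.093 = 219.09 − 70.093 = 149.00 bar
Z = PV_m/(RT) = (149.00)(0.2998)/((0.08314)(646.3)) = 44.670/53.733 = 0.8313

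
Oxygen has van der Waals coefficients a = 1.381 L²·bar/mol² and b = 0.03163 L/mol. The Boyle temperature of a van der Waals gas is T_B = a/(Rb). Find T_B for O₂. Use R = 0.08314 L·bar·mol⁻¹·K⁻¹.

T_B ≈ 525.2 K

For a van der Waals gas the second virial coefficient B₂ = b − a/(RT) vanishes at T_B = a/(Rb).
T_B = 1.381/(0.08314×0.03163) = 1.381/0.0026297 = 525.2 K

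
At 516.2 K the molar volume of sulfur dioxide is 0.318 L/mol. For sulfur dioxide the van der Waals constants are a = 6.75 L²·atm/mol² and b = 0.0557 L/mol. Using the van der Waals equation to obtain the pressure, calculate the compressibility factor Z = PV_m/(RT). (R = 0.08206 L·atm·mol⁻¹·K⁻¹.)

P = RT/(V_m − b) − a/V_m² = (0.08206)(516.2)/(0.318 − 0.0557) − 6.75/(0.318)²
  = 42.359/0.26230 − 66.750 = 161.49 − 66.750 = 94.74 atm
Z = PV_m/(RT) = (94.74)(0.318)/((0.08206)(516.2)) = 30.127/42.359 = 0.7112

Z ≈ 0.7112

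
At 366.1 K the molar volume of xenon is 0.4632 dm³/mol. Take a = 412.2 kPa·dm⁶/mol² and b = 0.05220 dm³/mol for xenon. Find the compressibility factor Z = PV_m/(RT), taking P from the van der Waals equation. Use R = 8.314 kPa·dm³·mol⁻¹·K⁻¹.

Z ≈ 0.8346

P = RT/(V_m − b) − a/V_m² = (8.314)(366.1)/(0.4632 − 0.05220) − 412.2/(0.4632)²
  = 3043.8/0.41100 − 1921.2 = 7405.8 − 1921.2 = 5484.6 kPa
Z = PV_m/(RT) = (5484.6)(0.4632)/((8.314)(366.1)) = 2540.5/3043.8 = 0.8346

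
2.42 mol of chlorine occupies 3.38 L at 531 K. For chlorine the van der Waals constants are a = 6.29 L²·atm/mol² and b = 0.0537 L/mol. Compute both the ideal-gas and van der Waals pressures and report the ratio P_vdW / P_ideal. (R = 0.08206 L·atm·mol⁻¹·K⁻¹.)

Ideal: P_ideal = nRT/V = (2.42)(0.08206)(531)/3.38 = 31.1979 atm
vdW: P = nRT/(V − nb) − a n²/V² = 105.449/3.25005 − 36.8368/11.4244 = 32.4453 − 3.22440 = 29.2209 atm
Ratio = 29.2209/31.1979 = 0.9366

P_vdW / P_ideal ≈ 0.9366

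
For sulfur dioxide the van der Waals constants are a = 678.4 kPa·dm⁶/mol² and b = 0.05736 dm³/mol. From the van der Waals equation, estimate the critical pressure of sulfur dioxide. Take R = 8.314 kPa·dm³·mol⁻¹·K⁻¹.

P_c ≈ 7637 kPa

For a van der Waals gas, P_c = a/(27b²).
P_c = 678.4/(27×(0.05736)²) = 678.4/0.088835 = 7637 kPa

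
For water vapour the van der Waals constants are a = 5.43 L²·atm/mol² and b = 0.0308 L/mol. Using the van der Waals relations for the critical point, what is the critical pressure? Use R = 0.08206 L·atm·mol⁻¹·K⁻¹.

For a van der Waals gas, P_c = a/(27b²).
P_c = 5.43/(27×(0.0308)²) = 5.43/0.025613 = 212.0 atm

P_c ≈ 212.0 atm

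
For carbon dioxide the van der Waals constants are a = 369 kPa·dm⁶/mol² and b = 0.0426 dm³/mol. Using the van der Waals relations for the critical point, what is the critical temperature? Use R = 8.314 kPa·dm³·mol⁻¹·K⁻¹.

T_c ≈ 308.7 K

For a van der Waals gas, T_c = 8a/(27Rb).
T_c = 8×369/(27×8.314×0.0426) = 2952.0/9.5628 = 308.7 K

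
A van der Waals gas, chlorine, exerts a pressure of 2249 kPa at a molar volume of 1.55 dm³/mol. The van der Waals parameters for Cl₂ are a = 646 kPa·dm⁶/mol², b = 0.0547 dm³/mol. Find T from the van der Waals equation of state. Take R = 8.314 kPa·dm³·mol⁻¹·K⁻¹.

T = (P + a/V_m²)(V_m − b)/R
P + a/V_m² = 2249 + 646/(1.55)² = 2517.9 kPa
V_m − b = 1.55 − 0.0547 = 1.4953 dm³/mol
T = (2517.9)(1.4953)/8.314 = 452.9 K

T ≈ 452.9 K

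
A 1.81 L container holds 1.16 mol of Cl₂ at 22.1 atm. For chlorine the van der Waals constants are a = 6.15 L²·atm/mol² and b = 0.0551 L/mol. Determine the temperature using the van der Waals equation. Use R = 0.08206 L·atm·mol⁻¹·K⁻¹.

T = (P + a n²/V²)(V − nb)/(nR)
P + a n²/V² = 22.1 + (6.15)(1.16)²/(1.81)² = 24.626 atm
V − nb = 1.81 − (1.16)(0.0551) = 1.7461 L
T = (24.626)(1.7461)/((1.16)(0.08206)) = 451.7 K

T ≈ 451.7 K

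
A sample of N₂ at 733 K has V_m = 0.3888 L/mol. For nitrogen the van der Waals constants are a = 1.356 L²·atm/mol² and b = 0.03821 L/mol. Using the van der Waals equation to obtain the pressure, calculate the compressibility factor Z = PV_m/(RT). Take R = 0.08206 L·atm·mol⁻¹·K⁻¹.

P = RT/(V_m − b) − a/V_m² = (0.08206)(733)/(0.3888 − 0.03821) − 1.356/(0.3888)²
  = 60.150/0.35059 − 8.9703 = 171.57 − 8.9703 = 162.60 atm
Z = PV_m/(RT) = (162.60)(0.3888)/((0.08206)(733)) = 63.219/60.150 = 1.051

Z ≈ 1.051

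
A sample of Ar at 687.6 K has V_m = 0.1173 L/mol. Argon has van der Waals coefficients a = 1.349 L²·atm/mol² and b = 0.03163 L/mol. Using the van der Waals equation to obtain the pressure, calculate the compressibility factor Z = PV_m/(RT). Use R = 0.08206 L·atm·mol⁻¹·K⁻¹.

Z ≈ 1.165

P = RT/(V_m − b) − a/V_m² = (0.08206)(687.6)/(0.1173 − 0.03163) − 1.349/(0.1173)²
  = 56.424/0.085670 − 98.043 = 658.62 − 98.043 = 560.58 atm
Z = PV_m/(RT) = (560.58)(0.1173)/((0.08206)(687.6)) = 65.756/56.424 = 1.165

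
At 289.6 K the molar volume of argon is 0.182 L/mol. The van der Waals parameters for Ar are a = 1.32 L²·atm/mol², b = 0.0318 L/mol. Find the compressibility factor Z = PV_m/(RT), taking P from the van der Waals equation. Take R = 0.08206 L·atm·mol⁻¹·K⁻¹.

Z ≈ 0.9065

P = RT/(V_m − b) − a/V_m² = (0.08206)(289.6)/(0.182 − 0.0318) − 1.32/(0.182)²
  = 23.765/0.15020 − 39.850 = 158.22 − 39.850 = 118.37 atm
Z = PV_m/(RT) = (118.37)(0.182)/((0.08206)(289.6)) = 21.543/23.765 = 0.9065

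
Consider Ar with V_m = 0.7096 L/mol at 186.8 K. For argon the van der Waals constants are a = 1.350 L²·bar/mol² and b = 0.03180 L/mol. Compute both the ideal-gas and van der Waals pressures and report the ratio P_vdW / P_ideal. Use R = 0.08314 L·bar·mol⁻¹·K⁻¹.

P_vdW / P_ideal ≈ 0.9244

Ideal: P_ideal = RT/V_m = (0.08314)(186.8)/0.7096 = 21.8863 bar
vdW: P = RT/(V_m − b) − a/V_m² = 15.5306/0.677800 − 1.350/0.503532 = 22.9132 − 2.68106 = 20.2321 bar
Ratio = 20.2321/21.8863 = 0.9244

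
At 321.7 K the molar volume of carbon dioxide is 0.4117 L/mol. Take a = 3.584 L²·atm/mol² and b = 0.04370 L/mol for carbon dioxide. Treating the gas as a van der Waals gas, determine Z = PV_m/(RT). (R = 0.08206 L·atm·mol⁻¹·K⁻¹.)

Z ≈ 0.7890

P = RT/(V_m − b) − a/V_m² = (0.08206)(321.7)/(0.4117 − 0.04370) − 3.584/(0.4117)²
  = 26.399/0.36800 − 21.145 = 71.736 − 21.145 = 50.591 atm
Z = PV_m/(RT) = (50.591)(0.4117)/((0.08206)(321.7)) = 20.828/26.399 = 0.7890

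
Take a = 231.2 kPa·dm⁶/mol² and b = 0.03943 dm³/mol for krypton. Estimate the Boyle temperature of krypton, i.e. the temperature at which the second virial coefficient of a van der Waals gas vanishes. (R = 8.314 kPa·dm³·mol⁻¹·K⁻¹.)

T_B ≈ 705.3 K

For a van der Waals gas the second virial coefficient B₂ = b − a/(RT) vanishes at T_B = a/(Rb).
T_B = 231.2/(8.314×0.03943) = 231.2/0.32782 = 705.3 K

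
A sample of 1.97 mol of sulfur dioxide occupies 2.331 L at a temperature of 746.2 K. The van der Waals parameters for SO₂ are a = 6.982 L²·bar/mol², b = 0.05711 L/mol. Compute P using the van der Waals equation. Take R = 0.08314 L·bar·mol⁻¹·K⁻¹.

P ≈ 50.10 bar

P = nRT/(V − nb) − a n²/V²
nRT/(V − nb) = (1.97)(0.08314)(746.2)/(2.331 − 1.97×0.05711) = 122.22/2.2185 = 55.091 bar
a n²/V² = (6.982)(1.97)²/(2.331)² = 4.9869 bar
P = 55.091 − 4.9869 = 50.10 bar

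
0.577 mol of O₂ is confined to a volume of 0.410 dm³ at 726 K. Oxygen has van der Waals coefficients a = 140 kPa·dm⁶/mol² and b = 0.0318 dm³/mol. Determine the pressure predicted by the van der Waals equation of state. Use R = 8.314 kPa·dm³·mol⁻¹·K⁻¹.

P ≈ 8615 kPa

P = nRT/(V − nb) − a n²/V²
nRT/(V − nb) = (0.577)(8.314)(726)/(0.410 − 0.577×0.0318) = 3482.8/0.39165 = 8892.6 kPa
a n²/V² = (140)(0.577)²/(0.410)² = 277.28 kPa
P = 8892.6 − 277.28 = 8615 kPa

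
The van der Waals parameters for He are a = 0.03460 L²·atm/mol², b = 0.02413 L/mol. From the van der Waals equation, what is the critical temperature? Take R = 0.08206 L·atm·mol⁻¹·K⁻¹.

For a van der Waals gas, T_c = 8a/(27Rb).
T_c = 8×0.03460/(27×0.08206×0.02413) = 0.27680/0.053463 = 5.177 K

T_c ≈ 5.177 K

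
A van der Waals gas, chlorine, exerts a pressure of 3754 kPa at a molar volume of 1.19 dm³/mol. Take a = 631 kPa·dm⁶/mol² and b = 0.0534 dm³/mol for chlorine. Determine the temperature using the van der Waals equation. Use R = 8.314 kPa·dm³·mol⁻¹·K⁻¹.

T ≈ 574.1 K

T = (P + a/V_m²)(V_m − b)/R
P + a/V_m² = 3754 + 631/(1.19)² = 4199.6 kPa
V_m − b = 1.19 − 0.0534 = 1.1366 dm³/mol
T = (4199.6)(1.1366)/8.314 = 574.1 K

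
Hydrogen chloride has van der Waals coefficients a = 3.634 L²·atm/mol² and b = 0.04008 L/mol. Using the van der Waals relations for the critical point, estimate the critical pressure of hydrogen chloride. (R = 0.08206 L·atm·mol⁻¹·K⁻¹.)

For a van der Waals gas, P_c = a/(27b²).
P_c = 3.634/(27×(0.04008)²) = 3.634/0.043373 = 83.78 atm

P_c ≈ 83.78 atm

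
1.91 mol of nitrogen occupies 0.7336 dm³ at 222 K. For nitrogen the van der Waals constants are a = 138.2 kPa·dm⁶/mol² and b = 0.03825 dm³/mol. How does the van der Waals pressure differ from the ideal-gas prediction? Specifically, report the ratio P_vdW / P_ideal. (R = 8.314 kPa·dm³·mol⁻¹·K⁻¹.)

P_vdW / P_ideal ≈ 0.9157

Ideal: P_ideal = nRT/V = (1.91)(8.314)(222)/0.7336 = 4805.48 kPa
vdW: P = nRT/(V − nb) − a n²/V² = 3525.30/0.660543 − 504.167/0.538169 = 5336.97 − 936.819 = 4400.15 kPa
Ratio = 4400.15/4805.48 = 0.9157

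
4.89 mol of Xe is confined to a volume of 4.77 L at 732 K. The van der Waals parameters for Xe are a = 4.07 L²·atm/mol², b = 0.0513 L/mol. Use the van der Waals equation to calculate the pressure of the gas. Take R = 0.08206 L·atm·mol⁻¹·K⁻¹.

P = nRT/(V − nb) − a n²/V²
nRT/(V − nb) = (4.89)(0.08206)(732)/(4.77 − 4.89×0.0513) = 293.73/4.5191 = 64.997 atm
a n²/V² = (4.07)(4.89)²/(4.77)² = 4.2774 atm
P = 64.997 − 4.2774 = 60.72 atm

P ≈ 60.72 atm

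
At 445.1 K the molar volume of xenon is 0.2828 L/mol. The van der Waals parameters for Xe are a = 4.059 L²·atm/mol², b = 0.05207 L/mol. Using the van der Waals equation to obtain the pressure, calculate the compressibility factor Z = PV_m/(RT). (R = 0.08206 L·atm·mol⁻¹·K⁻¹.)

Z ≈ 0.8327

P = RT/(V_m − b) − a/V_m² = (0.08206)(445.1)/(0.2828 − 0.05207) − 4.059/(0.2828)²
  = 36.525/0.23073 − 50.753 = 158.30 − 50.753 = 107.55 atm
Z = PV_m/(RT) = (107.55)(0.2828)/((0.08206)(445.1)) = 30.415/36.525 = 0.8327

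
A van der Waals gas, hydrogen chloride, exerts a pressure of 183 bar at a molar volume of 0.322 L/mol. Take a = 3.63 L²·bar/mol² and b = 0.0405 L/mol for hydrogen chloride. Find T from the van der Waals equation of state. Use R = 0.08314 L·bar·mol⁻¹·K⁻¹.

T = (P + a/V_m²)(V_m − b)/R
P + a/V_m² = 183 + 3.63/(0.322)² = 218.01 bar
V_m − b = 0.322 − 0.0405 = 0.28150 L/mol
T = (218.01)(0.28150)/0.08314 = 738.2 K

T ≈ 738.2 K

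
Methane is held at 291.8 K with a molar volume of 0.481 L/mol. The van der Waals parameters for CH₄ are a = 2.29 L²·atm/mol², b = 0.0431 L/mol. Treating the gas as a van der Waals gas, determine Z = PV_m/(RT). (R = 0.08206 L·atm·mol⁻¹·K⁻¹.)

P = RT/(V_m − b) − a/V_m² = (0.08206)(291.8)/(0.481 − 0.0431) − 2.29/(0.481)²
  = 23.945/0.43790 − 9.8980 = 54.681 − 9.8980 = 44.783 atm
Z = PV_m/(RT) = (44.783)(0.481)/((0.08206)(291.8)) = 21.541/23.945 = 0.8996

Z ≈ 0.8996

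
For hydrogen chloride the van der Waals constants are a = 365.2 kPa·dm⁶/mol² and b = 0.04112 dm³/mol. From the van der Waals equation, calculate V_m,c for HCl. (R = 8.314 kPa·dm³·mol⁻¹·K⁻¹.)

V_m,c ≈ 0.1234 dm³/mol

For a van der Waals gas, V_m,c = 3b.
V_m,c = 3×0.04112 = 0.1234 dm³/mol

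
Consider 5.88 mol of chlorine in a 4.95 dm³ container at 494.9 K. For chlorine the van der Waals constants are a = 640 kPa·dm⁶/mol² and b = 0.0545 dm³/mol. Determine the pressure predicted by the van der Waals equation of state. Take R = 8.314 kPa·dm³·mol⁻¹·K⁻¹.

P = nRT/(V − nb) − a n²/V²
nRT/(V − nb) = (5.88)(8.314)(494.9)/(4.95 − 5.88×0.0545) = 24194/4.6295 = 5226.1 kPa
a n²/V² = (640)(5.88)²/(4.95)² = 903.08 kPa
P = 5226.1 − 903.08 = 4323 kPa

P ≈ 4323 kPa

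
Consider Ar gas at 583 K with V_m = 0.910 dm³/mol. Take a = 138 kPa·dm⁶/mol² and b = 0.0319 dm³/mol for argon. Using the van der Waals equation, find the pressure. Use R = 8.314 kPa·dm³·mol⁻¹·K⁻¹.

P = RT/(V_m − b) − a/V_m²
RT/(V_m − b) = (8.314)(583)/(0.910 − 0.0319) = 4847.1/0.87810 = 5520.0 kPa
a/V_m² = 138/(0.910)² = 166.65 kPa
P = 5520.0 − 166.65 = 5353 kPa

P ≈ 5353 kPa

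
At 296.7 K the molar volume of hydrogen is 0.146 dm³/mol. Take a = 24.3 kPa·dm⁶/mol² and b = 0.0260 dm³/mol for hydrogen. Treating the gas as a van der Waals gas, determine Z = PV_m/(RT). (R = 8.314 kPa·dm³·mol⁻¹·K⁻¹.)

P = RT/(V_m − b) − a/V_m² = (8.314)(296.7)/(0.146 − 0.0260) − 24.3/(0.146)²
  = 2466.8/0.12000 − 1140.0 = 20557 − 1140.0 = 19417 kPa
Z = PV_m/(RT) = (19417)(0.146)/((8.314)(296.7)) = 2834.9/2466.8 = 1.149

Z ≈ 1.149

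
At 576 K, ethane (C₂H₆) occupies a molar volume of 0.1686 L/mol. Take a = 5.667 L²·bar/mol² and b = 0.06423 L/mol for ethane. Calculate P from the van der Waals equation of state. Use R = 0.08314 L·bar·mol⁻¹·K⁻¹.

P ≈ 259.5 bar

P = RT/(V_m − b) − a/V_m²
RT/(V_m − b) = (0.08314)(576)/(0.1686 − 0.06423) = 47.889/0.10437 = 458.84 bar
a/V_m² = 5.667/(0.1686)² = 199.36 bar
P = 458.84 − 199.36 = 259.5 bar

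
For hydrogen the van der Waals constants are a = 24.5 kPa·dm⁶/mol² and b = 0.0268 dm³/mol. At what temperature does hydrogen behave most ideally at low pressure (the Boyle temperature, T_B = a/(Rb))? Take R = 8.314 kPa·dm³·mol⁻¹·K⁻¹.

For a van der Waals gas the second virial coefficient B₂ = b − a/(RT) vanishes at T_B = a/(Rb).
T_B = 24.5/(8.314×0.0268) = 24.5/0.22282 = 110.0 K

T_B ≈ 110.0 K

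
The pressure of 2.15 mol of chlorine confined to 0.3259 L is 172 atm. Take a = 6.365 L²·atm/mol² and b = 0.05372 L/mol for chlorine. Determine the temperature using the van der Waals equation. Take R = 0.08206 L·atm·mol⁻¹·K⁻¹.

T ≈ 535.5 K

T = (P + a n²/V²)(V − nb)/(nR)
P + a n²/V² = 172 + (6.365)(2.15)²/(0.3259)² = 449.02 atm
V − nb = 0.3259 − (2.15)(0.05372) = 0.21040 L
T = (449.02)(0.21040)/((2.15)(0.08206)) = 535.5 K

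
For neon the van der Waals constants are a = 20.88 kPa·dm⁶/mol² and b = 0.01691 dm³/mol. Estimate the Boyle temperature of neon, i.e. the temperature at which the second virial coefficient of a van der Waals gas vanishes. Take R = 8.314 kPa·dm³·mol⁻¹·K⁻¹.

For a van der Waals gas the second virial coefficient B₂ = b − a/(RT) vanishes at T_B = a/(Rb).
T_B = 20.88/(8.314×0.01691) = 20.88/0.14059 = 148.5 K

T_B ≈ 148.5 K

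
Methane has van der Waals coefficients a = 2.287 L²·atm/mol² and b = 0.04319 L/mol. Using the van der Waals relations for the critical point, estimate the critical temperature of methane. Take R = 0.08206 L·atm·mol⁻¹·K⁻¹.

For a van der Waals gas, T_c = 8a/(27Rb).
T_c = 8×2.287/(27×0.08206×0.04319) = 18.296/0.095693 = 191.2 K

T_c ≈ 191.2 K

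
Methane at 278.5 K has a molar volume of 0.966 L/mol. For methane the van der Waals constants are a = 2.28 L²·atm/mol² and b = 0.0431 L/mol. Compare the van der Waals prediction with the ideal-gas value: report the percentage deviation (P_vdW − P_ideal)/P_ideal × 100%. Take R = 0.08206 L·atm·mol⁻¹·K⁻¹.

Ideal: P_ideal = RT/V_m = (0.08206)(278.5)/0.966 = 23.6581 atm
vdW: P = RT/(V_m − b) − a/V_m² = 22.8537/0.922900 − 2.28/0.933156 = 24.7629 − 2.44332 = 22.3196 atm
% deviation = (22.3196 − 23.6581)/23.6581 × 100% = -5.66%

-5.66 %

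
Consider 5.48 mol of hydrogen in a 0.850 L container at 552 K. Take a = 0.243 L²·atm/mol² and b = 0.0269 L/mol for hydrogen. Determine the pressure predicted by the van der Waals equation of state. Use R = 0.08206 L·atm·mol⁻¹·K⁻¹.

P ≈ 343.2 atm

P = nRT/(V − nb) − a n²/V²
nRT/(V − nb) = (5.48)(0.08206)(552)/(0.850 − 5.48×0.0269) = 248.23/0.70259 = 353.31 atm
a n²/V² = (0.243)(5.48)²/(0.850)² = 10.100 atm
P = 353.31 − 10.100 = 343.2 atm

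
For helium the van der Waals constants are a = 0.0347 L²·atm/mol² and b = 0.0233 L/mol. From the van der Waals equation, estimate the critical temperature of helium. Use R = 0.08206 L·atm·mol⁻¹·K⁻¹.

For a van der Waals gas, T_c = 8a/(27Rb).
T_c = 8×0.0347/(27×0.08206×0.0233) = 0.27760/0.051624 = 5.377 K

T_c ≈ 5.377 K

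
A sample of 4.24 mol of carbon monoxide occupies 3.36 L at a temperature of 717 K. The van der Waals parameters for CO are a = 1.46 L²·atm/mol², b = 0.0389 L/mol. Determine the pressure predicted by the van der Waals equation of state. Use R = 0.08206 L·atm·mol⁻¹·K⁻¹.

P ≈ 75.75 atm

P = nRT/(V − nb) − a n²/V²
nRT/(V − nb) = (4.24)(0.08206)(717)/(3.36 − 4.24×0.0389) = 249.47/3.1951 = 78.079 atm
a n²/V² = (1.46)(4.24)²/(3.36)² = 2.3249 atm
P = 78.079 − 2.3249 = 75.75 atm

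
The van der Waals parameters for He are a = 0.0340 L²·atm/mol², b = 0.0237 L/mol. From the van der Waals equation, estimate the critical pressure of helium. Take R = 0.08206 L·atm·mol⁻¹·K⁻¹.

For a van der Waals gas, P_c = a/(27b²).
P_c = 0.0340/(27×(0.0237)²) = 0.0340/0.015166 = 2.242 atm

P_c ≈ 2.242 atm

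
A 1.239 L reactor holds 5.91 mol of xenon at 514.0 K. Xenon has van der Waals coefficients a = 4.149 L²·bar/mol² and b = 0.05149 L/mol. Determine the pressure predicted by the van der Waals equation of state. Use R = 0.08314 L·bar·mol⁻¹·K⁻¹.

P ≈ 175.8 bar

P = nRT/(V − nb) − a n²/V²
nRT/(V − nb) = (5.91)(0.08314)(514.0)/(1.239 − 5.91×0.05149) = 252.56/0.93469 = 270.21 bar
a n²/V² = (4.149)(5.91)²/(1.239)² = 94.401 bar
P = 270.21 − 94.401 = 175.8 bar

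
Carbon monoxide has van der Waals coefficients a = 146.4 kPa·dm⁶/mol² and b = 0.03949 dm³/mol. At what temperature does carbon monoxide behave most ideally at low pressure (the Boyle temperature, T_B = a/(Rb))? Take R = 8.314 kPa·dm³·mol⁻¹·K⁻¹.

T_B ≈ 445.9 K

For a van der Waals gas the second virial coefficient B₂ = b − a/(RT) vanishes at T_B = a/(Rb).
T_B = 146.4/(8.314×0.03949) = 146.4/0.32832 = 445.9 K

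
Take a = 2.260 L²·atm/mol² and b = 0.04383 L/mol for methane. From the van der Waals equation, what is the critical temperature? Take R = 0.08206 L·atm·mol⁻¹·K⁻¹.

For a van der Waals gas, T_c = 8a/(27Rb).
T_c = 8×2.260/(27×0.08206×0.04383) = 18.080/0.097111 = 186.2 K

T_c ≈ 186.2 K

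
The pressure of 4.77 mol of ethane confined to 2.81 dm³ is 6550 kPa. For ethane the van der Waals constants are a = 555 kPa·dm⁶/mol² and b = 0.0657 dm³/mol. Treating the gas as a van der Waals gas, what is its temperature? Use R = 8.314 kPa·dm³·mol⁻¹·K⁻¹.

T ≈ 513.0 K

T = (P + a n²/V²)(V − nb)/(nR)
P + a n²/V² = 6550 + (555)(4.77)²/(2.81)² = 8149.3 kPa
V − nb = 2.81 − (4.77)(0.0657) = 2.4966 dm³
T = (8149.3)(2.4966)/((4.77)(8.314)) = 513.0 K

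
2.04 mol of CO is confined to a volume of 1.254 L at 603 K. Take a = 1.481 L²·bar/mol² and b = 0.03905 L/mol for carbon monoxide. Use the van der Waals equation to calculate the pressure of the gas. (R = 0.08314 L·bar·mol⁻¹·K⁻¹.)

P = nRT/(V − nb) − a n²/V²
nRT/(V − nb) = (2.04)(0.08314)(603)/(1.254 − 2.04×0.03905) = 102.27/1.1743 = 87.090 bar
a n²/V² = (1.481)(2.04)²/(1.254)² = 3.9194 bar
P = 87.090 − 3.9194 = 83.17 bar

P ≈ 83.17 bar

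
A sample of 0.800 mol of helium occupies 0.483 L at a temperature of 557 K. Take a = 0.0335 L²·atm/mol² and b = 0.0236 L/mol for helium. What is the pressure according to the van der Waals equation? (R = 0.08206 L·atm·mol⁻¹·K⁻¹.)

P ≈ 78.69 atm

P = nRT/(V − nb) − a n²/V²
nRT/(V − nb) = (0.800)(0.08206)(557)/(0.483 − 0.800×0.0236) = 36.566/0.46412 = 78.786 atm
a n²/V² = (0.0335)(0.800)²/(0.483)² = 0.091903 atm
P = 78.786 − 0.091903 = 78.69 atm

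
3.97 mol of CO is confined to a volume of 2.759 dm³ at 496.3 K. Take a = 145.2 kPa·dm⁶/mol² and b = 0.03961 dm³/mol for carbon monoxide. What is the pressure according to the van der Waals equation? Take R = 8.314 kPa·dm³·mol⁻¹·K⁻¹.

P ≈ 5996 kPa

P = nRT/(V − nb) − a n²/V²
nRT/(V − nb) = (3.97)(8.314)(496.3)/(2.759 − 3.97×0.03961) = 16381/2.6017 = 6296.3 kPa
a n²/V² = (145.2)(3.97)²/(2.759)² = 300.64 kPa
P = 6296.3 − 300.64 = 5996 kPa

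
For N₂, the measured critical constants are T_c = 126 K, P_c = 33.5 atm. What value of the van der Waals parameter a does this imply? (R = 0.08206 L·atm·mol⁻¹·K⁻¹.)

a ≈ 1.346 L²·atm/mol²

From T_c = 8a/(27Rb) and P_c = a/(27b²): a = 27 R² T_c²/(64 P_c).
a = 27×(0.08206)²×(126)²/(64×33.5) = 2886.5/2144.0 = 1.346 L²·atm/mol²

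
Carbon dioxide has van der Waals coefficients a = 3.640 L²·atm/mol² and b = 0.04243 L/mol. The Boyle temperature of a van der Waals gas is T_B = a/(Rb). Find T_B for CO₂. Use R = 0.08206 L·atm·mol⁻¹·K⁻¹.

For a van der Waals gas the second virial coefficient B₂ = b − a/(RT) vanishes at T_B = a/(Rb).
T_B = 3.640/(0.08206×0.04243) = 3.640/0.0034818 = 1045 K

T_B ≈ 1045 K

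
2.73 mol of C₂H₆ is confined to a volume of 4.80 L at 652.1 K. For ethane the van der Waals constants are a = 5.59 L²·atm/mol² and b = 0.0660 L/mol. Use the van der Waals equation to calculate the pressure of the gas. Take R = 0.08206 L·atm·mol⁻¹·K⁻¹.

P = nRT/(V − nb) − a n²/V²
nRT/(V − nb) = (2.73)(0.08206)(652.1)/(4.80 − 2.73×0.0660) = 146.09/4.6198 = 31.623 atm
a n²/V² = (5.59)(2.73)²/(4.80)² = 1.8082 atm
P = 31.623 − 1.8082 = 29.81 atm

P ≈ 29.81 atm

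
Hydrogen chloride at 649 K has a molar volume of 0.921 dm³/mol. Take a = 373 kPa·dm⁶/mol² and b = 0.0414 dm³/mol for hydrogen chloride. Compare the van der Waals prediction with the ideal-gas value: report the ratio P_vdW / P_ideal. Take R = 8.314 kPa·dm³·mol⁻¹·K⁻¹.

Ideal: P_ideal = RT/V_m = (8.314)(649)/0.921 = 5858.62 kPa
vdW: P = RT/(V_m − b) − a/V_m² = 5395.79/0.879600 − 373/0.848241 = 6134.37 − 439.734 = 5694.64 kPa
Ratio = 5694.64/5858.62 = 0.9720

P_vdW / P_ideal ≈ 0.9720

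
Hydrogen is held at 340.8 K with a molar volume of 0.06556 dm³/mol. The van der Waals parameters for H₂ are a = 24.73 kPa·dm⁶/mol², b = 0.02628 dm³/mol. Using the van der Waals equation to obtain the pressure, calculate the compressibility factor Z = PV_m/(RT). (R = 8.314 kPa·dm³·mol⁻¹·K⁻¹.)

P = RT/(V_m − b) − a/V_m² = (8.314)(340.8)/(0.06556 − 0.02628) − 24.73/(0.06556)²
  = 2833.4/0.039280 − 5753.7 = 72133 − 5753.7 = 66379 kPa
Z = PV_m/(RT) = (66379)(0.06556)/((8.314)(340.8)) = 4351.8/2833.4 = 1.536

Z ≈ 1.536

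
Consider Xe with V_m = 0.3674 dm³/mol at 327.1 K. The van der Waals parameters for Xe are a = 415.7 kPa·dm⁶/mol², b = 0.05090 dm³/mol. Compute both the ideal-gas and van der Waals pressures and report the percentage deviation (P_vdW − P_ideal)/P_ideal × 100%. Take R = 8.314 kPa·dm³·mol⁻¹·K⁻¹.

Ideal: P_ideal = RT/V_m = (8.314)(327.1)/0.3674 = 7402.04 kPa
vdW: P = RT/(V_m − b) − a/V_m² = 2719.51/0.316500 − 415.7/0.134983 = 8592.45 − 3079.65 = 5512.80 kPa
% deviation = (5512.80 − 7402.04)/7402.04 × 100% = -25.52%

-25.52 %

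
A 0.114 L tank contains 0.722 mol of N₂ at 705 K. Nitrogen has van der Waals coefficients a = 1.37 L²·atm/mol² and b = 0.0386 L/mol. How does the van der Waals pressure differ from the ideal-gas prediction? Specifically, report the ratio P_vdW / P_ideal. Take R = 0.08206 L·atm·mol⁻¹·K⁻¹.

P_vdW / P_ideal ≈ 1.174

Ideal: P_ideal = nRT/V = (0.722)(0.08206)(705)/0.114 = 366.398 atm
vdW: P = nRT/(V − nb) − a n²/V² = 41.7694/0.0861308 − 0.714159/0.0129960 = 484.953 − 54.9522 = 430.001 atm
Ratio = 430.001/366.398 = 1.174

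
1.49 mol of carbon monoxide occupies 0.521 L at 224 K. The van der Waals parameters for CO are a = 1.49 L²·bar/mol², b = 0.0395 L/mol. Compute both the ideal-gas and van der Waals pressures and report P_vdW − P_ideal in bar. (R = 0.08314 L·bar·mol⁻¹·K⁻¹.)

ΔP ≈ -5.404 bar

Ideal: P_ideal = nRT/V = (1.49)(0.08314)(224)/0.521 = 53.2607 bar
vdW: P = nRT/(V − nb) − a n²/V² = 27.7488/0.462145 − 3.30795/0.271441 = 60.0435 − 12.1866 = 47.8569 bar
ΔP = 47.8569 − 53.2607 = -5.404 bar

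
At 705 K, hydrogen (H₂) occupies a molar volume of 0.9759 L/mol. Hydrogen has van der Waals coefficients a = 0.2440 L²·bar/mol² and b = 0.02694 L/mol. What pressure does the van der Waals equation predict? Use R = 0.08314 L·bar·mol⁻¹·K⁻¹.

P ≈ 61.51 bar

P = RT/(V_m − b) − a/V_m²
RT/(V_m − b) = (0.08314)(705)/(0.9759 − 0.02694) = 58.614/0.94896 = 61.767 bar
a/V_m² = 0.2440/(0.9759)² = 0.25620 bar
P = 61.767 − 0.25620 = 61.51 bar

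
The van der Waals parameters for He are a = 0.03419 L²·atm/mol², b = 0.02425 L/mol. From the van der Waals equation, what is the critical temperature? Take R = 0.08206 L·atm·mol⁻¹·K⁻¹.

For a van der Waals gas, T_c = 8a/(27Rb).
T_c = 8×0.03419/(27×0.08206×0.02425) = 0.27352/0.053729 = 5.091 K

T_c ≈ 5.091 K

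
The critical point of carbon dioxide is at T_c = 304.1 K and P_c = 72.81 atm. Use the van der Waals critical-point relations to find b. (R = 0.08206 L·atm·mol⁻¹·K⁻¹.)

b ≈ 0.04284 L/mol

From T_c = 8a/(27Rb) and P_c = a/(27b²): b = R T_c/(8 P_c).
b = (0.08206)(304.1)/(8×72.81) = 24.954/582.48 = 0.04284 L/mol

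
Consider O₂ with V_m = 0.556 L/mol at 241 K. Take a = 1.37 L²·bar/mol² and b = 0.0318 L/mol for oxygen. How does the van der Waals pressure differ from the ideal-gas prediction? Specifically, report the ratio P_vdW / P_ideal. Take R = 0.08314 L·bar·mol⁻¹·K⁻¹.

Ideal: P_ideal = RT/V_m = (0.08314)(241)/0.556 = 36.0373 bar
vdW: P = RT/(V_m − b) − a/V_m² = 20.0367/0.524200 − 1.37/0.309136 = 38.2234 − 4.43171 = 33.7917 bar
Ratio = 33.7917/36.0373 = 0.9377

P_vdW / P_ideal ≈ 0.9377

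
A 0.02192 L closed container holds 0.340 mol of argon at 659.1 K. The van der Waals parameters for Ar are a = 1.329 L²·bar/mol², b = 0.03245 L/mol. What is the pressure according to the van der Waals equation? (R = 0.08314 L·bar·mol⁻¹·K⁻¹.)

P ≈ 1392 bar

P = nRT/(V − nb) − a n²/V²
nRT/(V − nb) = (0.340)(0.08314)(659.1)/(0.02192 − 0.340×0.03245) = 18.631/0.010887 = 1711.3 bar
a n²/V² = (1.329)(0.340)²/(0.02192)² = 319.74 bar
P = 1711.3 − 319.74 = 1392 bar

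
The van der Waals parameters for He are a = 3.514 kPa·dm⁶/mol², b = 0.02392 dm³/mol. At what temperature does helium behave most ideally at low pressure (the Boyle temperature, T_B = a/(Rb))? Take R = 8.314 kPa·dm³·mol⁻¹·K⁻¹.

T_B ≈ 17.67 K

For a van der Waals gas the second virial coefficient B₂ = b − a/(RT) vanishes at T_B = a/(Rb).
T_B = 3.514/(8.314×0.02392) = 3.514/0.19887 = 17.67 K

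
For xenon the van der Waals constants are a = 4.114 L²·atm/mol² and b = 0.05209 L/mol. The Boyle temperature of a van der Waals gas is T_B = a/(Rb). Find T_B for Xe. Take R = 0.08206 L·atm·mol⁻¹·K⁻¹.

For a van der Waals gas the second virial coefficient B₂ = b − a/(RT) vanishes at T_B = a/(Rb).
T_B = 4.114/(0.08206×0.05209) = 4.114/0.0042745 = 962.5 K

T_B ≈ 962.5 K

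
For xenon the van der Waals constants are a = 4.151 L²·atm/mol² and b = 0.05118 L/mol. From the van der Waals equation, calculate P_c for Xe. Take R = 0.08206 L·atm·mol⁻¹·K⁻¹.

For a van der Waals gas, P_c = a/(27b²).
P_c = 4.151/(27×(0.05118)²) = 4.151/0.070724 = 58.69 atm

P_c ≈ 58.69 atm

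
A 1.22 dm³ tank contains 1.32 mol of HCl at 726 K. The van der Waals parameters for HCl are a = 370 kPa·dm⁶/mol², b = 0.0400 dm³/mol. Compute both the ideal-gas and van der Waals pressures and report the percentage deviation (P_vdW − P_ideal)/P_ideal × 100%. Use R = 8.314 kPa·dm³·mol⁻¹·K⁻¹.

Ideal: P_ideal = nRT/V = (1.32)(8.314)(726)/1.22 = 6530.72 kPa
vdW: P = nRT/(V − nb) − a n²/V² = 7967.47/1.16720 − 644.688/1.48840 = 6826.14 − 433.142 = 6393.00 kPa
% deviation = (6393.00 − 6530.72)/6530.72 × 100% = -2.11%

-2.11 %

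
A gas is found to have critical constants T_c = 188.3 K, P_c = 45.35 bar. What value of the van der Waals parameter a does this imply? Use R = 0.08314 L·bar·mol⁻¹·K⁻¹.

From T_c = 8a/(27Rb) and P_c = a/(27b²): a = 27 R² T_c²/(64 P_c).
a = 27×(0.08314)²×(188.3)²/(64×45.35) = 6617.4/2902.4 = 2.280 L²·bar/mol²

a ≈ 2.280 L²·bar/mol²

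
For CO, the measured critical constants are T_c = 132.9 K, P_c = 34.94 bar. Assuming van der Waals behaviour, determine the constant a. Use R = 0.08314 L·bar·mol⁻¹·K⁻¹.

From T_c = 8a/(27Rb) and P_c = a/(27b²): a = 27 R² T_c²/(64 P_c).
a = 27×(0.08314)²×(132.9)²/(64×34.94) = 3296.4/2236.2 = 1.474 L²·bar/mol²

a ≈ 1.474 L²·bar/mol²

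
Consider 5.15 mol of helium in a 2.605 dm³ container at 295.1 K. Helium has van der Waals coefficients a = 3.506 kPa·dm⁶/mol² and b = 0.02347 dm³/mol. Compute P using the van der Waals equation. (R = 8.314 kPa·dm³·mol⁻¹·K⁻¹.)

P = nRT/(V − nb) − a n²/V²
nRT/(V − nb) = (5.15)(8.314)(295.1)/(2.605 − 5.15×0.02347) = 12635/2.4841 = 5086.3 kPa
a n²/V² = (3.506)(5.15)²/(2.605)² = 13.703 kPa
P = 5086.3 − 13.703 = 5073 kPa

P ≈ 5073 kPa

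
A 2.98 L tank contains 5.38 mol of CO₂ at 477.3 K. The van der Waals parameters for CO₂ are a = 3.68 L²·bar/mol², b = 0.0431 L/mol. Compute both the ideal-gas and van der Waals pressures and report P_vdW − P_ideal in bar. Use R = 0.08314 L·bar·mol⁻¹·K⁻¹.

Ideal: P_ideal = nRT/V = (5.38)(0.08314)(477.3)/2.98 = 71.6420 bar
vdW: P = nRT/(V − nb) − a n²/V² = 213.493/2.74812 − 106.515/8.88040 = 77.6869 − 11.9944 = 65.6925 bar
ΔP = 65.6925 − 71.6420 = -5.950 bar

ΔP ≈ -5.950 bar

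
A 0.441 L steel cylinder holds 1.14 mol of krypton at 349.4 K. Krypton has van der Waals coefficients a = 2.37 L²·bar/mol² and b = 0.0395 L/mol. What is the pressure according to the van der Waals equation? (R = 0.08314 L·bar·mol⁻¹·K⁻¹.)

P = nRT/(V − nb) − a n²/V²
nRT/(V − nb) = (1.14)(0.08314)(349.4)/(0.441 − 1.14×0.0395) = 33.116/0.39597 = 83.633 bar
a n²/V² = (2.37)(1.14)²/(0.441)² = 15.837 bar
P = 83.633 − 15.837 = 67.80 bar

P ≈ 67.80 bar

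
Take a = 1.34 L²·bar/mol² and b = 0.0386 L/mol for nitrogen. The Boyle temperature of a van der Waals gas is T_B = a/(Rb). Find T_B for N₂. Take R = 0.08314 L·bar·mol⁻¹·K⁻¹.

For a van der Waals gas the second virial coefficient B₂ = b − a/(RT) vanishes at T_B = a/(Rb).
T_B = 1.34/(0.08314×0.0386) = 1.34/0.0032092 = 417.5 K

T_B ≈ 417.5 K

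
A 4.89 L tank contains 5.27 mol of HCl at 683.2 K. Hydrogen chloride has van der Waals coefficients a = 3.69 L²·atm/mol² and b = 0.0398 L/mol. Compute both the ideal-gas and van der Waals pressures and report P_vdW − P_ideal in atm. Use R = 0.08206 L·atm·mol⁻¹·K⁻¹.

ΔP ≈ -1.578 atm

Ideal: P_ideal = nRT/V = (5.27)(0.08206)(683.2)/4.89 = 60.4201 atm
vdW: P = nRT/(V − nb) − a n²/V² = 295.454/4.68025 − 102.482/23.9121 = 63.1278 − 4.28578 = 58.8420 atm
ΔP = 58.8420 − 60.4201 = -1.578 atm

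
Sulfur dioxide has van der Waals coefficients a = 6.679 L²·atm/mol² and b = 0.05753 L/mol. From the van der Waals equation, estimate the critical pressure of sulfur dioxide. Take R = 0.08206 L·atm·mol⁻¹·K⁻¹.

For a van der Waals gas, P_c = a/(27b²).
P_c = 6.679/(27×(0.05753)²) = 6.679/0.089362 = 74.74 atm

P_c ≈ 74.74 atm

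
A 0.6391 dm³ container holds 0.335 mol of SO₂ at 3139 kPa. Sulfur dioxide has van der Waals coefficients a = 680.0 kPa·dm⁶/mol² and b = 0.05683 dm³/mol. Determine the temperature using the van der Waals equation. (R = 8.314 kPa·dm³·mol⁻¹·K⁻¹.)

T ≈ 740.4 K

T = (P + a n²/V²)(V − nb)/(nR)
P + a n²/V² = 3139 + (680.0)(0.335)²/(0.6391)² = 3325.8 kPa
V − nb = 0.6391 − (0.335)(0.05683) = 0.62006 dm³
T = (3325.8)(0.62006)/((0.335)(8.314)) = 740.4 K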